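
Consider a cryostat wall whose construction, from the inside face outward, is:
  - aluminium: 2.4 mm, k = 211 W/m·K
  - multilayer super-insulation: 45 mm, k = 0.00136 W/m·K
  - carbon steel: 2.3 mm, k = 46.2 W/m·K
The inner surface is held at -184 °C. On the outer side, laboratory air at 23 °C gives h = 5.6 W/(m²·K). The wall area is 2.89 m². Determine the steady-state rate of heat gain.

Treating each layer as a thermal resistance in series:
R_aluminium = L/(kA) = 0.0024/(211×2.89) = 3.936×10^-6 K/W
R_multilayer super-insulation = L/(kA) = 0.045/(0.00136×2.89) = 11.45 K/W
R_carbon steel = L/(kA) = 0.0023/(46.2×2.89) = 1.723×10^-5 K/W
R_outer film = 1/(h_o·A) = 1/(5.6×2.89) = 0.06179 K/W
R_total = 11.51 K/W
Q = ΔT / R_total = 207 / 11.51

Q ≈ 18 W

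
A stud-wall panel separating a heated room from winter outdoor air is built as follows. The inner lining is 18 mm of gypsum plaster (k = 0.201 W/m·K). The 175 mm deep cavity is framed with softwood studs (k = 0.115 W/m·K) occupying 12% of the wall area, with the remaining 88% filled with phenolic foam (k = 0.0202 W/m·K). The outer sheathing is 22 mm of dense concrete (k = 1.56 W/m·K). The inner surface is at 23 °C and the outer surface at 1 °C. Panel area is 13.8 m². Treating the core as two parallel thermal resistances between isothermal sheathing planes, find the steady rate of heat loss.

Q ≈ 53.8 W

Sheathing layers in series; stud and cavity paths in parallel between them.
R_inner = 0.018/(0.201×13.8) = 0.006489 K/W
R_stud  = 0.175/(0.115×0.12×13.8) = 0.9189 K/W
R_cav   = 0.175/(0.0202×0.88×13.8) = 0.7134 K/W
1/R_core = 1/R_stud + 1/R_cav → R_core = 0.4016 K/W
R_outer = 0.022/(1.56×13.8) = 0.001022 K/W
R_total = 0.4091 K/W
Q = ΔT/R_total = 22/0.4091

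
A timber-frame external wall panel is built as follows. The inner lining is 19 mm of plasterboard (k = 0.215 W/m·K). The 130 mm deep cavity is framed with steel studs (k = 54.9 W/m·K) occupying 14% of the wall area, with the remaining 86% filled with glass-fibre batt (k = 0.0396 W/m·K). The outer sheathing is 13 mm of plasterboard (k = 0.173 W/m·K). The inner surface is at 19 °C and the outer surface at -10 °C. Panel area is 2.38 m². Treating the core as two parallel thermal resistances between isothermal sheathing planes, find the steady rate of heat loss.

Sheathing layers in series; stud and cavity paths in parallel between them.
R_inner = 0.019/(0.215×2.38) = 0.03713 K/W
R_stud  = 0.13/(54.9×0.14×2.38) = 0.007107 K/W
R_cav   = 0.13/(0.0396×0.86×2.38) = 1.604 K/W
1/R_core = 1/R_stud + 1/R_cav → R_core = 0.007075 K/W
R_outer = 0.013/(0.173×2.38) = 0.03157 K/W
R_total = 0.07578 K/W
Q = ΔT/R_total = 29/0.07578

Q ≈ 383 W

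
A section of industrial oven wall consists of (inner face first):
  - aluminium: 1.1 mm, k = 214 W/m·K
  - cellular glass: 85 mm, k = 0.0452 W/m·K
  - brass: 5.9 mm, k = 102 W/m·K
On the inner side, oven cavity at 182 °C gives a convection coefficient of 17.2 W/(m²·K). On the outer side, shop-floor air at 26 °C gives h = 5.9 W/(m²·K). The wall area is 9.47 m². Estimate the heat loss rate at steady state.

Q ≈ 701 W

Series thermal resistances:
R_inner film = 1/(h_i·A) = 1/(17.2×9.47) = 0.006139 K/W
R_aluminium = L/(kA) = 0.0011/(214×9.47) = 5.428×10^-7 K/W
R_cellular glass = L/(kA) = 0.085/(0.0452×9.47) = 0.1986 K/W
R_brass = L/(kA) = 0.0059/(102×9.47) = 6.108×10^-6 K/W
R_outer film = 1/(h_o·A) = 1/(5.9×9.47) = 0.0179 K/W
R_total = 0.2226 K/W
Q = ΔT / R_total = 156 / 0.2226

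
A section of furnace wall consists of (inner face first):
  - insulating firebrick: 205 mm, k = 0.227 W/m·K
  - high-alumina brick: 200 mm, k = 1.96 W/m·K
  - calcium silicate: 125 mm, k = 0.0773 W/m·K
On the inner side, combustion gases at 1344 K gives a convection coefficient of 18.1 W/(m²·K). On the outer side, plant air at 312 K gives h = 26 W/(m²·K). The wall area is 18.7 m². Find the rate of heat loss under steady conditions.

Q ≈ 7110 W

Treating each layer as a thermal resistance in series:
R_inner film = 1/(h_i·A) = 1/(18.1×18.7) = 0.002954 K/W
R_insulating firebrick = L/(kA) = 0.205/(0.227×18.7) = 0.04829 K/W
R_high-alumina brick = L/(kA) = 0.2/(1.96×18.7) = 0.005457 K/W
R_calcium silicate = L/(kA) = 0.125/(0.0773×18.7) = 0.08647 K/W
R_outer film = 1/(h_o·A) = 1/(26×18.7) = 0.002057 K/W
R_total = 0.1452 K/W
Q = ΔT / R_total = 1032 / 0.1452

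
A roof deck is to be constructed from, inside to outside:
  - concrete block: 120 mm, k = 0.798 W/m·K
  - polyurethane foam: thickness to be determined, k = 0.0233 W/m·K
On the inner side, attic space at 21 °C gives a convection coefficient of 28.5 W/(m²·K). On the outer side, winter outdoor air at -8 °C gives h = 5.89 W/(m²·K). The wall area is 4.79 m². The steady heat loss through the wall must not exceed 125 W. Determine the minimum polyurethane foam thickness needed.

L ≈ 17.6 mm

Using the resistance-network approach (series):
R_inner film = 1/(h_i·A) = 1/(28.5×4.79) = 0.007325 K/W
R_concrete block = L/(kA) = 0.12/(0.798×4.79) = 0.03139 K/W
R_outer film = 1/(h_o·A) = 1/(5.89×4.79) = 0.03544 K/W
Sum of the known resistances R_other = 0.07416 K/W
Required total resistance R_tot = ΔT/Q_allow = 29/125 = 0.232 K/W
R_polyurethane foam = R_tot − R_other = 0.1578 K/W
L = R·k·A = 0.1578×0.0233×4.79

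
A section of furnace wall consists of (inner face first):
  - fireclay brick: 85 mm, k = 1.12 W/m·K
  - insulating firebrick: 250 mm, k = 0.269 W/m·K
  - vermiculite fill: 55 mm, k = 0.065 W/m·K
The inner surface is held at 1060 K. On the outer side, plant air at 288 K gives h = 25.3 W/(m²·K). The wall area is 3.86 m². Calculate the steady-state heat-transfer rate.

Q ≈ 1580 W

Using the resistance-network approach (series):
R_fireclay brick = L/(kA) = 0.085/(1.12×3.86) = 0.01966 K/W
R_insulating firebrick = L/(kA) = 0.25/(0.269×3.86) = 0.2408 K/W
R_vermiculite fill = L/(kA) = 0.055/(0.065×3.86) = 0.2192 K/W
R_outer film = 1/(h_o·A) = 1/(25.3×3.86) = 0.01024 K/W
R_total = 0.4899 K/W
Q = ΔT / R_total = 772 / 0.4899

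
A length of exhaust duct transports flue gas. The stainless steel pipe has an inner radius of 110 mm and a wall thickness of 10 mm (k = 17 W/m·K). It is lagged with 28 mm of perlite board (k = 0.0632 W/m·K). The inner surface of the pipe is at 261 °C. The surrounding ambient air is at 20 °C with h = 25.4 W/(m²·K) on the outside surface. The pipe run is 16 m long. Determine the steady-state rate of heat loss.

Q ≈ 6750 W

Cylindrical conduction, so R = ln(r₂/r₁)/(2πkL) per layer, in series:
R_stainless steel pipe wall = ln(120/110)/(2π×17×16) = 5.091×10^-5 K/W
R_perlite board = ln(148/120)/(2π×0.0632×16) = 0.03301 K/W
R_outer film = 1/(h_o·2πr_oL) = 1/(25.4×2π×0.148×16) = 0.002646 K/W
R_total = 0.03571 K/W
Q = ΔT/R_total = 241/0.03571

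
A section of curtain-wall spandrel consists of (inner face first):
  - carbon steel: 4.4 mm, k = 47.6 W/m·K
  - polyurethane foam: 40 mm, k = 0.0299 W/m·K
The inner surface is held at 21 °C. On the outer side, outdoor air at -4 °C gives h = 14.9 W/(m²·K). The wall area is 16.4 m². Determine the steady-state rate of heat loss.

Q ≈ 292 W

Treating each layer as a thermal resistance in series:
R_carbon steel = L/(kA) = 0.0044/(47.6×16.4) = 5.636×10^-6 K/W
R_polyurethane foam = L/(kA) = 0.04/(0.0299×16.4) = 0.08157 K/W
R_outer film = 1/(h_o·A) = 1/(14.9×16.4) = 0.004092 K/W
R_total = 0.08567 K/W
Q = ΔT / R_total = 25 / 0.08567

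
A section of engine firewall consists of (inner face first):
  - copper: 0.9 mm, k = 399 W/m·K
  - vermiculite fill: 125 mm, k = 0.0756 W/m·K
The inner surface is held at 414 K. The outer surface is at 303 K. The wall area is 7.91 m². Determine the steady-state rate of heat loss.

Thermal resistances in series:
R_copper = L/(kA) = 0.0009/(399×7.91) = 2.852×10^-7 K/W
R_vermiculite fill = L/(kA) = 0.125/(0.0756×7.91) = 0.209 K/W
R_total = 0.209 K/W
Q = ΔT / R_total = 111 / 0.209

Q ≈ 531 W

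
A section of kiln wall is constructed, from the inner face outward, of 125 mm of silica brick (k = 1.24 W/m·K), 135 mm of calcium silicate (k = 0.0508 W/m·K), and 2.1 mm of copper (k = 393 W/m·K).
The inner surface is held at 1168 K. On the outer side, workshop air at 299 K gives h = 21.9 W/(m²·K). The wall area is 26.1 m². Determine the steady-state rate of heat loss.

Q ≈ 8090 W

Thermal resistances in series:
R_silica brick = L/(kA) = 0.125/(1.24×26.1) = 0.003862 K/W
R_calcium silicate = L/(kA) = 0.135/(0.0508×26.1) = 0.1018 K/W
R_copper = L/(kA) = 0.0021/(393×26.1) = 2.047×10^-7 K/W
R_outer film = 1/(h_o·A) = 1/(21.9×26.1) = 0.00175 K/W
R_total = 0.1074 K/W
Q = ΔT / R_total = 869 / 0.1074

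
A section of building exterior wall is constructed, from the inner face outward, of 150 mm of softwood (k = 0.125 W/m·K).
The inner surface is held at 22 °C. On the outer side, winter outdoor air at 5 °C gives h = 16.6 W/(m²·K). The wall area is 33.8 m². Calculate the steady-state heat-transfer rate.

Q ≈ 456 W

Series thermal resistances:
R_softwood = L/(kA) = 0.15/(0.125×33.8) = 0.0355 K/W
R_outer film = 1/(h_o·A) = 1/(16.6×33.8) = 0.001782 K/W
R_total = 0.03729 K/W
Q = ΔT / R_total = 17 / 0.03729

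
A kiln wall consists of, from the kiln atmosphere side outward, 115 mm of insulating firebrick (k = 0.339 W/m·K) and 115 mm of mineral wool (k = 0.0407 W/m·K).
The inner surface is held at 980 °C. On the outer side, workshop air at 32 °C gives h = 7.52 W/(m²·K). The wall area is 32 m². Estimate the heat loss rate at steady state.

Thermal resistances in series:
R_insulating firebrick = L/(kA) = 0.115/(0.339×32) = 0.0106 K/W
R_mineral wool = L/(kA) = 0.115/(0.0407×32) = 0.0883 K/W
R_outer film = 1/(h_o·A) = 1/(7.52×32) = 0.004156 K/W
R_total = 0.1031 K/W
Q = ΔT / R_total = 948 / 0.1031

Q ≈ 9200 W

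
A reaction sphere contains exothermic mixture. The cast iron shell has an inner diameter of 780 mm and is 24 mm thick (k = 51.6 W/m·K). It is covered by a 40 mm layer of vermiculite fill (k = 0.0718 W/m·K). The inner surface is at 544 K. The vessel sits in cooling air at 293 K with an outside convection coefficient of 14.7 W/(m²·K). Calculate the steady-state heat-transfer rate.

Each spherical layer contributes R = (1/r_i − 1/r_o)/(4πk):
R_cast iron shell = (1/0.39 − 1/0.414)/(4π×51.6) = 2.292×10^-4 K/W
R_vermiculite fill = (1/0.414 − 1/0.454)/(4π×0.0718) = 0.2359 K/W
R_outer film = 1/(h·4πr_o²) = 1/(14.7×4π×0.454²) = 0.02626 K/W
R_total = 0.2624 K/W
Q = ΔT/R_total = 251/0.2624

Q ≈ 957 W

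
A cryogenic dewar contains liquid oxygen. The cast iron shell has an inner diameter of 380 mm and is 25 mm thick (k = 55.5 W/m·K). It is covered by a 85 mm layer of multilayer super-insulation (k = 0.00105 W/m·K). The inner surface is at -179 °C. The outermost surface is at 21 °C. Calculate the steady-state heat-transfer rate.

Q ≈ 2 W

For a spherical shell R = (1/r₁ − 1/r₂)/(4πk); film R = 1/(h·4πr²). In series:
R_cast iron shell = (1/0.19 − 1/0.215)/(4π×55.5) = 8.775×10^-4 K/W
R_multilayer super-insulation = (1/0.215 − 1/0.3)/(4π×0.00105) = 99.88 K/W
R_total = 99.88 K/W
Q = ΔT/R_total = 200/99.88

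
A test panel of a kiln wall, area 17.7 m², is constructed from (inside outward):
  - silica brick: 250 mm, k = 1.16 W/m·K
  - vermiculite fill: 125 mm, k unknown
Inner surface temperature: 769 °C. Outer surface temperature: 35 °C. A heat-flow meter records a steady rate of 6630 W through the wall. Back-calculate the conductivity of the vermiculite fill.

k ≈ 0.0717 W/(m·K)

Model the wall as resistances in series:
R_silica brick = L/(kA) = 0.25/(1.16×17.7) = 0.01218 K/W
Sum of known resistances R_other = 0.01218 K/W
Total R = ΔT/Q = 734/6630 = 0.1107 K/W
R_vermiculite fill = R_total − R_other = 0.09853 K/W
k = L/(R·A) = 0.125/(0.09853×17.7)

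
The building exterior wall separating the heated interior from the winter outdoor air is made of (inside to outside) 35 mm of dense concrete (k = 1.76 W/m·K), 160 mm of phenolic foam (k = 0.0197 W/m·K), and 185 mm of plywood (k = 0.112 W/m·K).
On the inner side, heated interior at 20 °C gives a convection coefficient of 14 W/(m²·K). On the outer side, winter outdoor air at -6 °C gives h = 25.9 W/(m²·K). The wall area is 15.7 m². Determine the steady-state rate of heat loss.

Series thermal resistances:
R_inner film = 1/(h_i·A) = 1/(14×15.7) = 0.00455 K/W
R_dense concrete = L/(kA) = 0.035/(1.76×15.7) = 0.001267 K/W
R_phenolic foam = L/(kA) = 0.16/(0.0197×15.7) = 0.5173 K/W
R_plywood = L/(kA) = 0.185/(0.112×15.7) = 0.1052 K/W
R_outer film = 1/(h_o·A) = 1/(25.9×15.7) = 0.002459 K/W
R_total = 0.6308 K/W
Q = ΔT / R_total = 26 / 0.6308

Q ≈ 41.2 W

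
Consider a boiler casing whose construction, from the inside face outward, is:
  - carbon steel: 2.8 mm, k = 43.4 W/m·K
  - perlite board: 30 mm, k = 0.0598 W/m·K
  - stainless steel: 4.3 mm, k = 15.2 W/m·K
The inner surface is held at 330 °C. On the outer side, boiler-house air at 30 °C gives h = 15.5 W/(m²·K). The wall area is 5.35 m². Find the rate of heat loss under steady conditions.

Q ≈ 2830 W

Series thermal resistances:
R_carbon steel = L/(kA) = 0.0028/(43.4×5.35) = 1.206×10^-5 K/W
R_perlite board = L/(kA) = 0.03/(0.0598×5.35) = 0.09377 K/W
R_stainless steel = L/(kA) = 0.0043/(15.2×5.35) = 5.288×10^-5 K/W
R_outer film = 1/(h_o·A) = 1/(15.5×5.35) = 0.01206 K/W
R_total = 0.1059 K/W
Q = ΔT / R_total = 300 / 0.1059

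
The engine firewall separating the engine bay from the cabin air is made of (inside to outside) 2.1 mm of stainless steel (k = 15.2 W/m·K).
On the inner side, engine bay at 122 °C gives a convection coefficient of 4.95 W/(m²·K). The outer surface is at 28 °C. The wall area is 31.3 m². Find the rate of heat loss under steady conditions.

Q ≈ 14600 W

Series thermal resistances:
R_inner film = 1/(h_i·A) = 1/(4.95×31.3) = 0.006454 K/W
R_stainless steel = L/(kA) = 0.0021/(15.2×31.3) = 4.414×10^-6 K/W
R_total = 0.006459 K/W
Q = ΔT / R_total = 94 / 0.006459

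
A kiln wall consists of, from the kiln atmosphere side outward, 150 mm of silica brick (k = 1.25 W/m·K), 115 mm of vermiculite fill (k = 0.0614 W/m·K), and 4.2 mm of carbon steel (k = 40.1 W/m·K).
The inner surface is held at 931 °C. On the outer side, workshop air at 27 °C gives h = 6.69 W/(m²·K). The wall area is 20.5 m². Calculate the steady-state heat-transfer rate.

Thermal resistances in series:
R_silica brick = L/(kA) = 0.15/(1.25×20.5) = 0.005854 K/W
R_vermiculite fill = L/(kA) = 0.115/(0.0614×20.5) = 0.09136 K/W
R_carbon steel = L/(kA) = 0.0042/(40.1×20.5) = 5.109×10^-6 K/W
R_outer film = 1/(h_o·A) = 1/(6.69×20.5) = 0.007292 K/W
R_total = 0.1045 K/W
Q = ΔT / R_total = 904 / 0.1045

Q ≈ 8650 W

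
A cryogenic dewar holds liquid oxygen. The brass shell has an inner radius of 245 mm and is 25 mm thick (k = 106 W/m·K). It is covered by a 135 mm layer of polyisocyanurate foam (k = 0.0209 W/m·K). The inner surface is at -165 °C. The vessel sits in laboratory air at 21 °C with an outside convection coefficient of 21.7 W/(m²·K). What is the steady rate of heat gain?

Spherical conduction: R = (1/r_in − 1/r_out)/(4πk) per layer; series-sum.
R_brass shell = (1/0.245 − 1/0.27)/(4π×106) = 2.837×10^-4 K/W
R_polyisocyanurate foam = (1/0.27 − 1/0.405)/(4π×0.0209) = 4.701 K/W
R_outer film = 1/(h·4πr_o²) = 1/(21.7×4π×0.405²) = 0.02236 K/W
R_total = 4.723 K/W
Q = ΔT/R_total = 186/4.723

Q ≈ 39.4 W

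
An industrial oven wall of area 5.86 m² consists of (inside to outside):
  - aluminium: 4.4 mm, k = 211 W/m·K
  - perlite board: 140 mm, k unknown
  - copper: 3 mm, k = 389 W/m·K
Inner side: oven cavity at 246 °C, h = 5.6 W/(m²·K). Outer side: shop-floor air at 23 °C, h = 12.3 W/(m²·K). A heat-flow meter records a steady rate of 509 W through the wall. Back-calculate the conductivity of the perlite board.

k ≈ 0.0607 W/(m·K)

Thermal resistances in series:
R_inner film = 1/(h_i·A) = 1/(5.6×5.86) = 0.03047 K/W
R_aluminium = L/(kA) = 0.0044/(211×5.86) = 3.559×10^-6 K/W
R_copper = L/(kA) = 0.003/(389×5.86) = 1.316×10^-6 K/W
R_outer film = 1/(h_o·A) = 1/(12.3×5.86) = 0.01387 K/W
Sum of known resistances R_other = 0.04435 K/W
Total R = ΔT/Q = 223/509 = 0.4381 K/W
R_perlite board = R_total − R_other = 0.3938 K/W
k = L/(R·A) = 0.14/(0.3938×5.86)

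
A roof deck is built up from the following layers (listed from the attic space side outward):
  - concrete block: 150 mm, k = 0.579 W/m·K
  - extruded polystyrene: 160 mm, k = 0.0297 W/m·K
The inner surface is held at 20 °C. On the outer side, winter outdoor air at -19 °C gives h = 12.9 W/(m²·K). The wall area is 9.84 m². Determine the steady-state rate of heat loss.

Q ≈ 67 W

Thermal resistances in series:
R_concrete block = L/(kA) = 0.15/(0.579×9.84) = 0.02633 K/W
R_extruded polystyrene = L/(kA) = 0.16/(0.0297×9.84) = 0.5475 K/W
R_outer film = 1/(h_o·A) = 1/(12.9×9.84) = 0.007878 K/W
R_total = 0.5817 K/W
Q = ΔT / R_total = 39 / 0.5817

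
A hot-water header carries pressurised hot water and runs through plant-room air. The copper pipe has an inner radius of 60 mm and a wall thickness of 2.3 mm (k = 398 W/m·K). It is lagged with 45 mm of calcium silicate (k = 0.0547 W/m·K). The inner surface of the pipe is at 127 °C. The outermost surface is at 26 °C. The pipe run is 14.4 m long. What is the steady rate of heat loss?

Q ≈ 919 W

Radial resistances (cylindrical: R_cond = ln(r_o/r_i)/(2πkL), R_conv = 1/(h·2πrL)):
R_copper pipe wall = ln(62.3/60)/(2π×398×14.4) = 1.045×10^-6 K/W
R_calcium silicate = ln(107.3/62.3)/(2π×0.0547×14.4) = 0.1099 K/W
R_total = 0.1099 K/W
Q = ΔT/R_total = 101/0.1099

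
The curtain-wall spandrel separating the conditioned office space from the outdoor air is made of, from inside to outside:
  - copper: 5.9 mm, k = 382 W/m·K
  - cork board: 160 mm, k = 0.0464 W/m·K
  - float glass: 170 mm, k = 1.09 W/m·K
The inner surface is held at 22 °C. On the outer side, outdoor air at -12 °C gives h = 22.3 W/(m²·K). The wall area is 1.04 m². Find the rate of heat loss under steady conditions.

Q ≈ 9.69 W

Series thermal resistances:
R_copper = L/(kA) = 0.0059/(382×1.04) = 1.485×10^-5 K/W
R_cork board = L/(kA) = 0.16/(0.0464×1.04) = 3.316 K/W
R_float glass = L/(kA) = 0.17/(1.09×1.04) = 0.15 K/W
R_outer film = 1/(h_o·A) = 1/(22.3×1.04) = 0.04312 K/W
R_total = 3.509 K/W
Q = ΔT / R_total = 34 / 3.509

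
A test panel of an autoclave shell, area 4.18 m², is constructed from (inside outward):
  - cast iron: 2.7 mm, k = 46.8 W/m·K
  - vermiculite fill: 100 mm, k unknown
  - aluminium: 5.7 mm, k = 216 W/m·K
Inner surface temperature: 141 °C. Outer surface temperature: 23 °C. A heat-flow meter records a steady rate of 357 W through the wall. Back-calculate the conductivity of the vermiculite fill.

k ≈ 0.0724 W/(m·K)

Thermal resistances in series:
R_cast iron = L/(kA) = 0.0027/(46.8×4.18) = 1.38×10^-5 K/W
R_aluminium = L/(kA) = 0.0057/(216×4.18) = 6.313×10^-6 K/W
Sum of known resistances R_other = 2.012×10^-5 K/W
Total R = ΔT/Q = 118/357 = 0.3305 K/W
R_vermiculite fill = R_total − R_other = 0.3305 K/W
k = L/(R·A) = 0.1/(0.3305×4.18)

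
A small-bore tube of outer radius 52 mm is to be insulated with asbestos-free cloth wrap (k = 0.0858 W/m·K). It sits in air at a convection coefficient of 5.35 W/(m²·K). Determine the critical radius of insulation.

r_cr ≈ 16 mm

For a cylinder r_cr = k/h = 0.0858/5.35
r_cr = 16 mm; since the bare radius (52 mm) is above r_cr, any added insulation will reduce heat loss.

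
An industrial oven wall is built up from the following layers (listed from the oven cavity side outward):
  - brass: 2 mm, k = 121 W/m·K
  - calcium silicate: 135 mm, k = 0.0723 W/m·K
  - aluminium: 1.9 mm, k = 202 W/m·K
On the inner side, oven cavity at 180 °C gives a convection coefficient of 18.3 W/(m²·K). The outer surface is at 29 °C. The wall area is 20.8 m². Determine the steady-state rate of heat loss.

Treating each layer as a thermal resistance in series:
R_inner film = 1/(h_i·A) = 1/(18.3×20.8) = 0.002627 K/W
R_brass = L/(kA) = 0.002/(121×20.8) = 7.947×10^-7 K/W
R_calcium silicate = L/(kA) = 0.135/(0.0723×20.8) = 0.08977 K/W
R_aluminium = L/(kA) = 0.0019/(202×20.8) = 4.522×10^-7 K/W
R_total = 0.0924 K/W
Q = ΔT / R_total = 151 / 0.0924

Q ≈ 1630 W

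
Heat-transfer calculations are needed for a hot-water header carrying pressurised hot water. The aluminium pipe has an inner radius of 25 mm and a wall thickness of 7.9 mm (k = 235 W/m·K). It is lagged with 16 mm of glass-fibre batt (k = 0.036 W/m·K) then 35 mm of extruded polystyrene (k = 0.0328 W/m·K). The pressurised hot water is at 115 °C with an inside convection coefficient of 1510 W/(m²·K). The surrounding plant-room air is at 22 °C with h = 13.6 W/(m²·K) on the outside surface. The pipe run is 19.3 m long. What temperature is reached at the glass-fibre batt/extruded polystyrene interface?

Per-layer cylindrical resistances, series-summed:
R_inner film = 1/(h_i·2πr₁L) = 1/(1510×2π×0.025×19.3) = 2.184×10^-4 K/W
R_aluminium pipe wall = ln(32.9/25)/(2π×235×19.3) = 9.636×10^-6 K/W
R_glass-fibre batt = ln(48.9/32.9)/(2π×0.036×19.3) = 0.09078 K/W
R_extruded polystyrene = ln(83.9/48.9)/(2π×0.0328×19.3) = 0.1357 K/W
R_outer film = 1/(h_o·2πr_oL) = 1/(13.6×2π×0.0839×19.3) = 0.007227 K/W
R_total = 0.234 K/W
Q = ΔT/R_total = 93/0.234
Q = 398 W
T_interface = T_inner − Q·ΣR(inner→interface) = 115 − 398×0.09101

T ≈ 78.8 °C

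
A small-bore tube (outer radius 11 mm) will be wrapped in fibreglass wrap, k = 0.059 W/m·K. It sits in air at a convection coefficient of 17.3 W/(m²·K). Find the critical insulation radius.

r_cr ≈ 3.41 mm

For a cylinder r_cr = k/h = 0.059/17.3
r_cr = 3.41 mm; since the bare radius (11 mm) is above r_cr, any added insulation will reduce heat loss.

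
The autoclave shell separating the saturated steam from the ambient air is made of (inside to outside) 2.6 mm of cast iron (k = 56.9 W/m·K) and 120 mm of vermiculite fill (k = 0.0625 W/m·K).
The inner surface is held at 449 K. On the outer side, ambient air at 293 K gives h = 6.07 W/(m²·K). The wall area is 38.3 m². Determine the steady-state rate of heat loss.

Q ≈ 2870 W

Treating each layer as a thermal resistance in series:
R_cast iron = L/(kA) = 0.0026/(56.9×38.3) = 1.193×10^-6 K/W
R_vermiculite fill = L/(kA) = 0.12/(0.0625×38.3) = 0.05013 K/W
R_outer film = 1/(h_o·A) = 1/(6.07×38.3) = 0.004301 K/W
R_total = 0.05443 K/W
Q = ΔT / R_total = 156 / 0.05443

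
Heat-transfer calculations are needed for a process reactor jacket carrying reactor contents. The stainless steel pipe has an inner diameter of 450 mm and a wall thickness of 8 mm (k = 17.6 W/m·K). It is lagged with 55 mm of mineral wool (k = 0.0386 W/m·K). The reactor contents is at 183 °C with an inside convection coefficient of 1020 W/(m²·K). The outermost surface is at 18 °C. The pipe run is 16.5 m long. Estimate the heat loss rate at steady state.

Q ≈ 3110 W

Radial resistances (cylindrical: R_cond = ln(r_o/r_i)/(2πkL), R_conv = 1/(h·2πrL)):
R_inner film = 1/(h_i·2πr₁L) = 1/(1020×2π×0.225×16.5) = 4.203×10^-5 K/W
R_stainless steel pipe wall = ln(233/225)/(2π×17.6×16.5) = 1.915×10^-5 K/W
R_mineral wool = ln(288/233)/(2π×0.0386×16.5) = 0.05296 K/W
R_total = 0.05302 K/W
Q = ΔT/R_total = 165/0.05302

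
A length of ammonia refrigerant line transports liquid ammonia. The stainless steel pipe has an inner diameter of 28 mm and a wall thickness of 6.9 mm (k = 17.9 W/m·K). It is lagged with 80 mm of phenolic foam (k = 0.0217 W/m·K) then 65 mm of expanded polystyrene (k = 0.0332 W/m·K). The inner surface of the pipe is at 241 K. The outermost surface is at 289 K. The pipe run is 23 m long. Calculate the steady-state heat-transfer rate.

Q ≈ 79.2 W

Cylindrical conduction, so R = ln(r₂/r₁)/(2πkL) per layer, in series:
R_stainless steel pipe wall = ln(20.9/14)/(2π×17.9×23) = 1.549×10^-4 K/W
R_phenolic foam = ln(100.9/20.9)/(2π×0.0217×23) = 0.502 K/W
R_expanded polystyrene = ln(165.9/100.9)/(2π×0.0332×23) = 0.1036 K/W
R_total = 0.6058 K/W
Q = ΔT/R_total = 48/0.6058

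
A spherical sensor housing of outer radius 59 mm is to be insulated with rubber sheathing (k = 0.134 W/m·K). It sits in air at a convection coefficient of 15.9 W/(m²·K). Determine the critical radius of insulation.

For a sphere r_cr = 2k/h = 2×0.134/15.9
r_cr = 16.9 mm; since the bare radius (59 mm) is above r_cr, any added insulation will reduce heat loss.

r_cr ≈ 16.9 mm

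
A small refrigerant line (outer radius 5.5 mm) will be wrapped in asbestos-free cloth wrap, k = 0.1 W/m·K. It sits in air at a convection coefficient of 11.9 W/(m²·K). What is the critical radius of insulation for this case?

For a cylinder r_cr = k/h = 0.1/11.9
r_cr = 8.4 mm; since the bare radius (5.5 mm) is below r_cr, adding a thin layer of insulation will *increase* heat loss.

r_cr ≈ 8.4 mm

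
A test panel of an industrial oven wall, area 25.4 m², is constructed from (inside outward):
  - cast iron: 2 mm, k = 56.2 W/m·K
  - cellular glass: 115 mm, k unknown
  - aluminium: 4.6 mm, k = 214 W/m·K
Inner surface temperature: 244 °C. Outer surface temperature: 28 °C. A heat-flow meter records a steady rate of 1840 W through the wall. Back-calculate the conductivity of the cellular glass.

k ≈ 0.0386 W/(m·K)

Series thermal resistances:
R_cast iron = L/(kA) = 0.002/(56.2×25.4) = 1.401×10^-6 K/W
R_aluminium = L/(kA) = 0.0046/(214×25.4) = 8.463×10^-7 K/W
Sum of known resistances R_other = 2.247×10^-6 K/W
Total R = ΔT/Q = 216/1840 = 0.1174 K/W
R_cellular glass = R_total − R_other = 0.1174 K/W
k = L/(R·A) = 0.115/(0.1174×25.4)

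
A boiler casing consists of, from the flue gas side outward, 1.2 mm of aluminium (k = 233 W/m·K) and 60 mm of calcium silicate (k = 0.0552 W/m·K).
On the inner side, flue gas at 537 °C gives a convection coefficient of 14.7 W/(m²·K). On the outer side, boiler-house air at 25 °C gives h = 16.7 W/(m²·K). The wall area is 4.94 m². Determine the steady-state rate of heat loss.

Using the resistance-network approach (series):
R_inner film = 1/(h_i·A) = 1/(14.7×4.94) = 0.01377 K/W
R_aluminium = L/(kA) = 0.0012/(233×4.94) = 1.043×10^-6 K/W
R_calcium silicate = L/(kA) = 0.06/(0.0552×4.94) = 0.22 K/W
R_outer film = 1/(h_o·A) = 1/(16.7×4.94) = 0.01212 K/W
R_total = 0.2459 K/W
Q = ΔT / R_total = 512 / 0.2459

Q ≈ 2080 W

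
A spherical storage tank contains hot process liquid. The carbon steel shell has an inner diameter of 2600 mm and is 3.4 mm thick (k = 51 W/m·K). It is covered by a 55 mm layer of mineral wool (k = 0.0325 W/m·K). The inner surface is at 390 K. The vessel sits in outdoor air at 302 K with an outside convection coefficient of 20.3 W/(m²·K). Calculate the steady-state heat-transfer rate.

Q ≈ 1130 W

Spherical conduction: R = (1/r_in − 1/r_out)/(4πk) per layer; series-sum.
R_carbon steel shell = (1/1.3 − 1/1.3034)/(4π×51) = 3.131×10^-6 K/W
R_mineral wool = (1/1.3034 − 1/1.3584)/(4π×0.0325) = 0.07606 K/W
R_outer film = 1/(h·4πr_o²) = 1/(20.3×4π×1.3584²) = 0.002124 K/W
R_total = 0.07819 K/W
Q = ΔT/R_total = 88/0.07819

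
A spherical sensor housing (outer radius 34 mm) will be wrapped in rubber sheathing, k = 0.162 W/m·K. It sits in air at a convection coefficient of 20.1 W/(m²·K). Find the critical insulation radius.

r_cr ≈ 16.1 mm

For a sphere r_cr = 2k/h = 2×0.162/20.1
r_cr = 16.1 mm; since the bare radius (34 mm) is above r_cr, any added insulation will reduce heat loss.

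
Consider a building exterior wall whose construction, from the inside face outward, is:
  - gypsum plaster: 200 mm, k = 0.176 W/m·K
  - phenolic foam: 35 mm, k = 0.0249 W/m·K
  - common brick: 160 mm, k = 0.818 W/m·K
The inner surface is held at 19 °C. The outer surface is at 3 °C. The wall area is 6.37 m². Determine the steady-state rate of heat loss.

Treating each layer as a thermal resistance in series:
R_gypsum plaster = L/(kA) = 0.2/(0.176×6.37) = 0.1784 K/W
R_phenolic foam = L/(kA) = 0.035/(0.0249×6.37) = 0.2207 K/W
R_common brick = L/(kA) = 0.16/(0.818×6.37) = 0.03071 K/W
R_total = 0.4298 K/W
Q = ΔT / R_total = 16 / 0.4298

Q ≈ 37.2 W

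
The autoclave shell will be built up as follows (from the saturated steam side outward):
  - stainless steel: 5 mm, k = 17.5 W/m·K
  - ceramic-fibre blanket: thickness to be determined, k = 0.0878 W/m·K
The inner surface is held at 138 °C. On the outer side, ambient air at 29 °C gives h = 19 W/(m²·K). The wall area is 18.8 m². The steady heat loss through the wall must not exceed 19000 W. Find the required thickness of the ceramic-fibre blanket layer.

Treating each layer as a thermal resistance in series:
R_stainless steel = L/(kA) = 0.005/(17.5×18.8) = 1.52×10^-5 K/W
R_outer film = 1/(h_o·A) = 1/(19×18.8) = 0.0028 K/W
Sum of the known resistances R_other = 0.002815 K/W
Required total resistance R_tot = ΔT/Q_allow = 109/19000 = 0.005737 K/W
R_ceramic-fibre blanket = R_tot − R_other = 0.002922 K/W
L = R·k·A = 0.002922×0.0878×18.8

L ≈ 4.82 mm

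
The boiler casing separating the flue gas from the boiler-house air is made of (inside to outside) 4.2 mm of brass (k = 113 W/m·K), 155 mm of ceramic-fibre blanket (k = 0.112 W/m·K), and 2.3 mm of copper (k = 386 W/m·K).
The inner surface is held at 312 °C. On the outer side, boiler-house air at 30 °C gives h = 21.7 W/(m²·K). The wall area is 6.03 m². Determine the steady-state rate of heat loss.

Q ≈ 1190 W

Using the resistance-network approach (series):
R_brass = L/(kA) = 0.0042/(113×6.03) = 6.164×10^-6 K/W
R_ceramic-fibre blanket = L/(kA) = 0.155/(0.112×6.03) = 0.2295 K/W
R_copper = L/(kA) = 0.0023/(386×6.03) = 9.882×10^-7 K/W
R_outer film = 1/(h_o·A) = 1/(21.7×6.03) = 0.007642 K/W
R_total = 0.2372 K/W
Q = ΔT / R_total = 282 / 0.2372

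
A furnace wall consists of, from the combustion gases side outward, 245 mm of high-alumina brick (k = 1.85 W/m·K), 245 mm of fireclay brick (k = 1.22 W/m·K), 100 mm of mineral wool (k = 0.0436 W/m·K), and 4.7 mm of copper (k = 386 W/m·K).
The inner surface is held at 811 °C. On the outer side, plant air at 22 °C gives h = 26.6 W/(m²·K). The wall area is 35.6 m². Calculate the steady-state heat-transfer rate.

Series thermal resistances:
R_high-alumina brick = L/(kA) = 0.245/(1.85×35.6) = 0.00372 K/W
R_fireclay brick = L/(kA) = 0.245/(1.22×35.6) = 0.005641 K/W
R_mineral wool = L/(kA) = 0.1/(0.0436×35.6) = 0.06443 K/W
R_copper = L/(kA) = 0.0047/(386×35.6) = 3.42×10^-7 K/W
R_outer film = 1/(h_o·A) = 1/(26.6×35.6) = 0.001056 K/W
R_total = 0.07484 K/W
Q = ΔT / R_total = 789 / 0.07484

Q ≈ 10500 W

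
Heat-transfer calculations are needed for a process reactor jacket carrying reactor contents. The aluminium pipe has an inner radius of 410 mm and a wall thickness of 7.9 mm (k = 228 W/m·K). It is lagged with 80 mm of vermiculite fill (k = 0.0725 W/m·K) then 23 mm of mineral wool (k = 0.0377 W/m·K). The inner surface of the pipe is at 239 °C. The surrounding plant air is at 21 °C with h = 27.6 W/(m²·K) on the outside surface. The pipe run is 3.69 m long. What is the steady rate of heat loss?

Per-layer cylindrical resistances, series-summed:
R_aluminium pipe wall = ln(417.9/410)/(2π×228×3.69) = 3.61×10^-6 K/W
R_vermiculite fill = ln(497.9/417.9)/(2π×0.0725×3.69) = 0.1042 K/W
R_mineral wool = ln(520.9/497.9)/(2π×0.0377×3.69) = 0.05166 K/W
R_outer film = 1/(h_o·2πr_oL) = 1/(27.6×2π×0.5209×3.69) = 0.003 K/W
R_total = 0.1589 K/W
Q = ΔT/R_total = 218/0.1589

Q ≈ 1370 W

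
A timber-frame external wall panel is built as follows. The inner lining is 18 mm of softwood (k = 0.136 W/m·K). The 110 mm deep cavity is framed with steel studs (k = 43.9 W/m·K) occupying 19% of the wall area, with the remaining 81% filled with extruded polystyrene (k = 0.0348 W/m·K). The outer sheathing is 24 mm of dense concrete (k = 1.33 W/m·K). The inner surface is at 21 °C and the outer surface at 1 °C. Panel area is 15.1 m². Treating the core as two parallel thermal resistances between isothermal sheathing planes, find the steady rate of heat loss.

Q ≈ 1850 W

Sheathing layers in series; stud and cavity paths in parallel between them.
R_inner = 0.018/(0.136×15.1) = 0.008765 K/W
R_stud  = 0.11/(43.9×0.19×15.1) = 8.734×10^-4 K/W
R_cav   = 0.11/(0.0348×0.81×15.1) = 0.2584 K/W
1/R_core = 1/R_stud + 1/R_cav → R_core = 8.704×10^-4 K/W
R_outer = 0.024/(1.33×15.1) = 0.001195 K/W
R_total = 0.01083 K/W
Q = ΔT/R_total = 20/0.01083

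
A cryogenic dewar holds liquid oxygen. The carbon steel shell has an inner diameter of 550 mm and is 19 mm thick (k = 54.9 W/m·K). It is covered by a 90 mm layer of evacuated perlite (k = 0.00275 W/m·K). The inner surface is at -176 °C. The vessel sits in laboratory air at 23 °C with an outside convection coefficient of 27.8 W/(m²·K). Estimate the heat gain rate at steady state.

Q ≈ 8.62 W

Spherical conduction: R = (1/r_in − 1/r_out)/(4πk) per layer; series-sum.
R_carbon steel shell = (1/0.275 − 1/0.294)/(4π×54.9) = 3.406×10^-4 K/W
R_evacuated perlite = (1/0.294 − 1/0.384)/(4π×0.00275) = 23.07 K/W
R_outer film = 1/(h·4πr_o²) = 1/(27.8×4π×0.384²) = 0.01941 K/W
R_total = 23.09 K/W
Q = ΔT/R_total = 199/23.09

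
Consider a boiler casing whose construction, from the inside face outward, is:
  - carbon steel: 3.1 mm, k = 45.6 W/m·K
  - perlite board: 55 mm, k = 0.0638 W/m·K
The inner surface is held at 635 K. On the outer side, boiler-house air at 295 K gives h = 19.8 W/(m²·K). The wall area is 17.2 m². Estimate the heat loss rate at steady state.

Q ≈ 6410 W

Using the resistance-network approach (series):
R_carbon steel = L/(kA) = 0.0031/(45.6×17.2) = 3.952×10^-6 K/W
R_perlite board = L/(kA) = 0.055/(0.0638×17.2) = 0.05012 K/W
R_outer film = 1/(h_o·A) = 1/(19.8×17.2) = 0.002936 K/W
R_total = 0.05306 K/W
Q = ΔT / R_total = 340 / 0.05306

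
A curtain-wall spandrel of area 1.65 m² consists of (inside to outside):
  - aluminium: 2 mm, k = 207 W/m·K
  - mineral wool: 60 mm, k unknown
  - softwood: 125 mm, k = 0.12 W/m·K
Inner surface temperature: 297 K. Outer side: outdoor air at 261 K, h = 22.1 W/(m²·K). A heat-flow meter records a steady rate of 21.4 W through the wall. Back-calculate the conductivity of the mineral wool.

Thermal resistances in series:
R_aluminium = L/(kA) = 0.002/(207×1.65) = 5.856×10^-6 K/W
R_softwood = L/(kA) = 0.125/(0.12×1.65) = 0.6313 K/W
R_outer film = 1/(h_o·A) = 1/(22.1×1.65) = 0.02742 K/W
Sum of known resistances R_other = 0.6587 K/W
Total R = ΔT/Q = 36/21.4 = 1.682 K/W
R_mineral wool = R_total − R_other = 1.024 K/W
k = L/(R·A) = 0.06/(1.024×1.65)

k ≈ 0.0355 W/(m·K)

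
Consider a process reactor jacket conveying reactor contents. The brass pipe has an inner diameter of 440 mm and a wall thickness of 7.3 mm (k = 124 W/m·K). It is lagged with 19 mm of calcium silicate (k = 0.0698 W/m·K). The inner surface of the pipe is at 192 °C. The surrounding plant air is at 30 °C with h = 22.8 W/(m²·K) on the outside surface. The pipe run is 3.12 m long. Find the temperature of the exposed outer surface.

T ≈ 51.7 °C

Per-layer cylindrical resistances, series-summed:
R_brass pipe wall = ln(227.3/220)/(2π×124×3.12) = 1.343×10^-5 K/W
R_calcium silicate = ln(246.3/227.3)/(2π×0.0698×3.12) = 0.05867 K/W
R_outer film = 1/(h_o·2πr_oL) = 1/(22.8×2π×0.2463×3.12) = 0.009084 K/W
R_total = 0.06777 K/W
Q = ΔT/R_total = 162/0.06777
Q = 2390 W
T_interface = T_inner − Q·ΣR(inner→interface) = 192 − 2390×0.05868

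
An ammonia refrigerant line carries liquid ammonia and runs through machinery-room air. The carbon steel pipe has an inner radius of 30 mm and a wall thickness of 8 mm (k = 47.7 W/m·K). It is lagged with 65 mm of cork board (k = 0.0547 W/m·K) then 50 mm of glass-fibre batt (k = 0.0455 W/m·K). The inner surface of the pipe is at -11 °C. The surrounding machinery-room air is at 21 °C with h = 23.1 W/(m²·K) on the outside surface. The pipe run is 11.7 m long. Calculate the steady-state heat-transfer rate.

Cylindrical conduction, so R = ln(r₂/r₁)/(2πkL) per layer, in series:
R_carbon steel pipe wall = ln(38/30)/(2π×47.7×11.7) = 6.741×10^-5 K/W
R_cork board = ln(103/38)/(2π×0.0547×11.7) = 0.248 K/W
R_glass-fibre batt = ln(153/103)/(2π×0.0455×11.7) = 0.1183 K/W
R_outer film = 1/(h_o·2πr_oL) = 1/(23.1×2π×0.153×11.7) = 0.003849 K/W
R_total = 0.3702 K/W
Q = ΔT/R_total = 32/0.3702

Q ≈ 86.4 W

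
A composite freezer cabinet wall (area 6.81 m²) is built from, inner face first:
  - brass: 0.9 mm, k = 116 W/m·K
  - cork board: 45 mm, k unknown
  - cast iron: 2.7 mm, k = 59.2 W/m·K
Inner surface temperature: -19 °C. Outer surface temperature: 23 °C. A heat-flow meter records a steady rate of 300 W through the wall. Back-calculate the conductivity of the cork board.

Series thermal resistances:
R_brass = L/(kA) = 0.0009/(116×6.81) = 1.139×10^-6 K/W
R_cast iron = L/(kA) = 0.0027/(59.2×6.81) = 6.697×10^-6 K/W
Sum of known resistances R_other = 7.837×10^-6 K/W
Total R = ΔT/Q = 42/300 = 0.14 K/W
R_cork board = R_total − R_other = 0.14 K/W
k = L/(R·A) = 0.045/(0.14×6.81)

k ≈ 0.0472 W/(m·K)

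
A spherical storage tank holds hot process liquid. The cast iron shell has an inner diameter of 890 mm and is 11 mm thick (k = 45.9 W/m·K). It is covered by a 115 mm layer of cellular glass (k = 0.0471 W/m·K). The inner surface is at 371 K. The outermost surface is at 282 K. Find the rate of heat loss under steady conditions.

For a spherical shell R = (1/r₁ − 1/r₂)/(4πk); film R = 1/(h·4πr²). In series:
R_cast iron shell = (1/0.445 − 1/0.456)/(4π×45.9) = 9.398×10^-5 K/W
R_cellular glass = (1/0.456 − 1/0.571)/(4π×0.0471) = 0.7462 K/W
R_total = 0.7463 K/W
Q = ΔT/R_total = 89/0.7463

Q ≈ 119 W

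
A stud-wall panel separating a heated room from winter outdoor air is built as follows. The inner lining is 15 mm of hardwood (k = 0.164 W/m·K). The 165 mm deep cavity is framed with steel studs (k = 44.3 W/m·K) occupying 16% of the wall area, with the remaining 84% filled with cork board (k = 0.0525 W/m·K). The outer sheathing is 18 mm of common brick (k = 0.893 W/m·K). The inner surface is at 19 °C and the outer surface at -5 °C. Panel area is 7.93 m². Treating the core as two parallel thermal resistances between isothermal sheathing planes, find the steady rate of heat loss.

Q ≈ 1410 W

Sheathing layers in series; stud and cavity paths in parallel between them.
R_inner = 0.015/(0.164×7.93) = 0.01153 K/W
R_stud  = 0.165/(44.3×0.16×7.93) = 0.002936 K/W
R_cav   = 0.165/(0.0525×0.84×7.93) = 0.4718 K/W
1/R_core = 1/R_stud + 1/R_cav → R_core = 0.002917 K/W
R_outer = 0.018/(0.893×7.93) = 0.002542 K/W
R_total = 0.01699 K/W
Q = ΔT/R_total = 24/0.01699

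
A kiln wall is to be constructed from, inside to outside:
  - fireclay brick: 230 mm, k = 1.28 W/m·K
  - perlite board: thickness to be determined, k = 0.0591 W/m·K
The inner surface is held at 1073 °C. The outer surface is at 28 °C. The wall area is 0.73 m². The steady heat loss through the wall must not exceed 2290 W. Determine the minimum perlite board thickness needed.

Thermal resistances in series:
R_fireclay brick = L/(kA) = 0.23/(1.28×0.73) = 0.2461 K/W
Sum of the known resistances R_other = 0.2461 K/W
Required total resistance R_tot = ΔT/Q_allow = 1045/2290 = 0.4563 K/W
R_perlite board = R_tot − R_other = 0.2102 K/W
L = R·k·A = 0.2102×0.0591×0.73

L ≈ 9.07 mm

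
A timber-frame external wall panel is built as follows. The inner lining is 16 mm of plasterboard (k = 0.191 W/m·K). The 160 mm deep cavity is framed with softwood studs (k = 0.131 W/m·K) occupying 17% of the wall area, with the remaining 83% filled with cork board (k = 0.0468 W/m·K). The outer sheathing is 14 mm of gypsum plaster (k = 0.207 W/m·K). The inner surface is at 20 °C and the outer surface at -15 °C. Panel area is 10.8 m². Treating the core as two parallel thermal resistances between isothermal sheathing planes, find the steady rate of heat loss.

Sheathing layers in series; stud and cavity paths in parallel between them.
R_inner = 0.016/(0.191×10.8) = 0.007756 K/W
R_stud  = 0.16/(0.131×0.17×10.8) = 0.6652 K/W
R_cav   = 0.16/(0.0468×0.83×10.8) = 0.3814 K/W
1/R_core = 1/R_stud + 1/R_cav → R_core = 0.2424 K/W
R_outer = 0.014/(0.207×10.8) = 0.006262 K/W
R_total = 0.2564 K/W
Q = ΔT/R_total = 35/0.2564

Q ≈ 136 W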